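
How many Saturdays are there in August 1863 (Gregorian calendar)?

August 1863 has 31 days and begins on Saturday.
The first Saturday is August 1.
Saturdays fall on 1, 8, 15, 22, 29 — that's 5.

5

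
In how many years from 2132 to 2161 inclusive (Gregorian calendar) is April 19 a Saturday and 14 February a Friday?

Check each year's weekday for April 19 and 14 February:
  2132: Sat/Thu  2133: Sun/Sat  2134: Mon/Sun  2135: Tue/Mon  2136: Thu/Tue  2137: Fri/Thu  2138: Sat/Fri ✓  2139: Sun/Sat  2140: Tue/Sun  2141: Wed/Tue  2142: Thu/Wed  2143: Fri/Thu  2144: Sun/Fri  2145: Mon/Sun  2146: Tue/Mon  2147: Wed/Tue  2148: Fri/Wed  2149: Sat/Fri ✓  2150: Sun/Sat  2151: Mon/Sun  2152: Wed/Mon  2153: Thu/Wed  2154: Fri/Thu  2155: Sat/Fri ✓  2156: Mon/Sat  2157: Tue/Mon  2158: Wed/Tue  2159: Thu/Wed  2160: Sat/Thu  2161: Sun/Sat
Both conditions hold in: 2138, 2149, 2155 — 3.

3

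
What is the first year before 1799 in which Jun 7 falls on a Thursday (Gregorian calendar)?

From one year to the next, a fixed date's weekday advances by 1, or by 2 when a Feb 29 lies between the two dates.
1799: June 7 is Friday.
1798: Thursday (−1)
Jun 7 falls on a Thursday in 1798.

1798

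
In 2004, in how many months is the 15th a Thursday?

Check the 15th of each month of 2004: Jan 15: Thu, Feb 15: Sun, Mar 15: Mon, Apr 15: Thu, May 15: Sat, Jun 15: Tue, Jul 15: Thu, Aug 15: Sun, Sep 15: Wed, Oct 15: Fri, Nov 15: Mon, Dec 15: Wed.
Thursday occurs in January, April, July — 3 months.

3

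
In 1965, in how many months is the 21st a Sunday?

Check the 21st of each month of 1965: Jan 21: Thu, Feb 21: Sun, Mar 21: Sun, Apr 21: Wed, May 21: Fri, Jun 21: Mon, Jul 21: Wed, Aug 21: Sat, Sep 21: Tue, Oct 21: Thu, Nov 21: Sun, Dec 21: Tue.
Sunday occurs in February, March, November — 3 months.

3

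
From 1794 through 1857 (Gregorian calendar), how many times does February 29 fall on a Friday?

2

Leap years in 1794–1857: 15 of them.
Feb 29 weekday advances by 5 (mod 7) from one leap year to the next four years later (or differs when a century non-leap intervenes).
Leap-day weekdays: 1796:Mon 1804:Wed 1808:Mon 1812:Sat 1816:Thu 1820:Tue 1824:Sun 1828:Fri✓ 1832:Wed 1836:Mon 1840:Sat 1844:Thu 1848:Tue 1852:Sun 1856:Fri✓
Friday: 1828, 1856 → 2.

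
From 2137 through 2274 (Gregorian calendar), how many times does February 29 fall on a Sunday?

4

Leap years in 2137–2274: 33 of them.
Feb 29 weekday advances by 5 (mod 7) from one leap year to the next four years later (or differs when a century non-leap intervenes).
Leap-day weekdays: 2140:Mon 2144:Sat 2148:Thu 2152:Tue 2156:Sun✓ 2160:Fri 2164:Wed 2168:Mon 2172:Sat 2176:Thu 2180:Tue 2184:Sun✓ 2188:Fri …(7 more)… 2224:Sun✓ 2228:Fri 2232:Wed 2236:Mon 2240:Sat 2244:Thu 2248:Tue 2252:Sun✓ 2256:Fri 2260:Wed 2264:Mon 2268:Sat 2272:Thu
Sunday: 2156, 2184, 2224, 2252 → 4.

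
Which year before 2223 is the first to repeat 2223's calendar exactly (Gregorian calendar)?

2217

Two years share a calendar iff Jan 1 falls on the same weekday and both are leap or both are common. 2223: Jan 1 is Wednesday, common year.
2222: Jan 1 Tuesday, common
2221: Jan 1 Monday, common
2220: Jan 1 Saturday, leap
2219: Jan 1 Friday, common
2218: Jan 1 Thursday, common
2217: Jan 1 Wednesday, common
2217 matches on both conditions.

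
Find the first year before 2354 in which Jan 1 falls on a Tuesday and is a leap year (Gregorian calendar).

Jan 1 advances by 2 weekdays after a leap year and by 1 after a common year.
2354: Jan 1 is Friday.
2353: Thursday
2352: Tuesday (leap)
2352 begins on a Tuesday and is a leap year.

2352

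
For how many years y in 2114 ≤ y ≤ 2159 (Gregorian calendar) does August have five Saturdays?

August has 31 days; it has five Saturdays when Saturday falls among the first (month-length − 28) days — i.e. when August 1 is one of Saturday/Friday/Thursday.
August 1 by year: 2114:Wed 2115:Thu✓ 2116:Sat✓ 2117:Sun 2118:Mon 2119:Tue 2120:Thu✓ 2121:Fri✓ 2122:Sat✓ 2123:Sun 2124:Tue 2125:Wed 2126:Thu✓ 2127:Fri✓ 2128:Sun …(16 more)… 2145:Sun 2146:Mon 2147:Tue 2148:Thu✓ 2149:Fri✓ 2150:Sat✓ 2151:Sun 2152:Tue 2153:Wed 2154:Thu✓ 2155:Fri✓ 2156:Sun 2157:Mon 2158:Tue 2159:Wed
Years with five Saturdays: 2115, 2116, 2120, 2121, 2122, 2126, 2127, 2132, 2133, 2137, 2138, 2139, 2143, 2144, 2148, 2149, 2150, 2154, 2155 → 19.

19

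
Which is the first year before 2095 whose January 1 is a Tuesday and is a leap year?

2092

Jan 1 advances by 2 weekdays after a leap year and by 1 after a common year.
2095: Jan 1 is Saturday.
2094: Friday
2093: Thursday
2092: Tuesday (leap)
2092 begins on a Tuesday and is a leap year.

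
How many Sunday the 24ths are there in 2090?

Check the 24th of each month of 2090: Jan 24: Tue, Feb 24: Fri, Mar 24: Fri, Apr 24: Mon, May 24: Wed, Jun 24: Sat, Jul 24: Mon, Aug 24: Thu, Sep 24: Sun, Oct 24: Tue, Nov 24: Fri, Dec 24: Sun.
Sunday occurs in September, December — 2 months.

2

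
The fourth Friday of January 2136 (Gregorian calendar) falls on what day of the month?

27

January 1, 2136 is a Sunday, so the first Friday is the 6th.
The fourth Friday is 6 + 21 = 27.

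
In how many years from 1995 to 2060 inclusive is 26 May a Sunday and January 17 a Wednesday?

3

Check each year's weekday for 26 May and January 17:
  1995: Fri/Tue  1996: Sun/Wed ✓  1997: Mon/Fri  1998: Tue/Sat  1999: Wed/Sun  2000: Fri/Mon  2001: Sat/Wed  2002: Sun/Thu  2003: Mon/Fri  2004: Wed/Sat  2005: Thu/Mon  2006: Fri/Tue  2007: Sat/Wed  2008: Mon/Thu  …(38 more)…  2047: Sun/Thu  2048: Tue/Fri  2049: Wed/Sun  2050: Thu/Mon  2051: Fri/Tue  2052: Sun/Wed ✓  2053: Mon/Fri  2054: Tue/Sat  2055: Wed/Sun  2056: Fri/Mon  2057: Sat/Wed  2058: Sun/Thu  2059: Mon/Fri  2060: Wed/Sat
Both conditions hold in: 1996, 2024, 2052 — 3.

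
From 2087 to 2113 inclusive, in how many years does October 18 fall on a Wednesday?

3

Track October 18's weekday year by year (advancing +1, or +2 across a Feb 29):
  2087: Sat  2088: Mon (+2)  2089: Tue (+1)  2090: Wed (+1) ✓  2091: Thu (+1)
  2092: Sat (+2)  2093: Sun (+1)  2094: Mon (+1)  2095: Tue (+1)  2096: Thu (+2)
  2097: Fri (+1)  2098: Sat (+1)  2099: Sun (+1)  2100: Mon (+1)  2101: Tue (+1)
  2102: Wed (+1) ✓  2103: Thu (+1)  2104: Sat (+2)  2105: Sun (+1)  2106: Mon (+1)
  2107: Tue (+1)  2108: Thu (+2)  2109: Fri (+1)  2110: Sat (+1)  2111: Sun (+1)
  2112: Tue (+2)  2113: Wed (+1) ✓
Wednesday years: 2090, 2102, 2113 — 3 in total.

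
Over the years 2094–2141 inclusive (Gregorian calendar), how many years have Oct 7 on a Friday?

Track Oct 7's weekday year by year (advancing +1, or +2 across a Feb 29):
  2094: Thu  2095: Fri (+1) ✓  2096: Sun (+2)  2097: Mon (+1)  2098: Tue (+1)
  2099: Wed (+1)  2100: Thu (+1)  2101: Fri (+1) ✓  2102: Sat (+1)  2103: Sun (+1)
  2104: Tue (+2)  2105: Wed (+1)  2106: Thu (+1)  2107: Fri (+1) ✓  … (20 more years) …
  2128: Thu (+2)  2129: Fri (+1) ✓  2130: Sat (+1)  2131: Sun (+1)  2132: Tue (+2)
  2133: Wed (+1)  2134: Thu (+1)  2135: Fri (+1) ✓  2136: Sun (+2)  2137: Mon (+1)
  2138: Tue (+1)  2139: Wed (+1)  2140: Fri (+2) ✓  2141: Sat (+1)
Friday years: 2095, 2101, 2107, 2112, 2118, 2129, 2135, 2140 — 8 in total.

8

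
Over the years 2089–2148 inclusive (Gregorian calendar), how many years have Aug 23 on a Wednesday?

Track Aug 23's weekday year by year (advancing +1, or +2 across a Feb 29):
  2089: Tue  2090: Wed (+1) ✓  2091: Thu (+1)  2092: Sat (+2)  2093: Sun (+1)
  2094: Mon (+1)  2095: Tue (+1)  2096: Thu (+2)  2097: Fri (+1)  2098: Sat (+1)
  2099: Sun (+1)  2100: Mon (+1)  2101: Tue (+1)  2102: Wed (+1) ✓  … (32 more years) …
  2135: Tue (+1)  2136: Thu (+2)  2137: Fri (+1)  2138: Sat (+1)  2139: Sun (+1)
  2140: Tue (+2)  2141: Wed (+1) ✓  2142: Thu (+1)  2143: Fri (+1)  2144: Sun (+2)
  2145: Mon (+1)  2146: Tue (+1)  2147: Wed (+1) ✓  2148: Fri (+2)
Wednesday years: 2090, 2102, 2113, 2119, 2124, 2130, 2141, 2147 — 8 in total.

8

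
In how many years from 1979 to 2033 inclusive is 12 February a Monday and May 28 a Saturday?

Check each year's weekday for 12 February and May 28:
  1979: Mon/Mon  1980: Tue/Wed  1981: Thu/Thu  1982: Fri/Fri  1983: Sat/Sat  1984: Sun/Mon  1985: Tue/Tue  1986: Wed/Wed  1987: Thu/Thu  1988: Fri/Sat  1989: Sun/Sun  1990: Mon/Mon  1991: Tue/Tue  1992: Wed/Thu  …(27 more)…  2020: Wed/Thu  2021: Fri/Fri  2022: Sat/Sat  2023: Sun/Sun  2024: Mon/Tue  2025: Wed/Wed  2026: Thu/Thu  2027: Fri/Fri  2028: Sat/Sun  2029: Mon/Mon  2030: Tue/Tue  2031: Wed/Wed  2032: Thu/Fri  2033: Sat/Sat
Both conditions hold in: no year — 0.

0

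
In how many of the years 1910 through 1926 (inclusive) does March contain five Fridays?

March has 31 days; it has five Fridays when Friday falls among the first (month-length − 28) days — i.e. when March 1 is one of Friday/Thursday/Wednesday.
March 1 by year: 1910:Tue 1911:Wed✓ 1912:Fri✓ 1913:Sat 1914:Sun 1915:Mon 1916:Wed✓ 1917:Thu✓ 1918:Fri✓ 1919:Sat 1920:Mon 1921:Tue 1922:Wed✓ 1923:Thu✓ 1924:Sat 1925:Sun 1926:Mon
Years with five Fridays: 1911, 1912, 1916, 1917, 1918, 1922, 1923 → 7.

7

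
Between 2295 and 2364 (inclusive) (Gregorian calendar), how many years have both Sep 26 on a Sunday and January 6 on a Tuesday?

Check each year's weekday for Sep 26 and January 6:
  2295: Thu/Sun  2296: Sat/Mon  2297: Sun/Wed  2298: Mon/Thu  2299: Tue/Fri  2300: Wed/Sat  2301: Thu/Sun  2302: Fri/Mon  2303: Sat/Tue  2304: Mon/Wed  2305: Tue/Fri  2306: Wed/Sat  2307: Thu/Sun  2308: Sat/Mon  …(42 more)…  2351: Wed/Sat  2352: Fri/Sun  2353: Sat/Tue  2354: Sun/Wed  2355: Mon/Thu  2356: Wed/Fri  2357: Thu/Sun  2358: Fri/Mon  2359: Sat/Tue  2360: Mon/Wed  2361: Tue/Fri  2362: Wed/Sat  2363: Thu/Sun  2364: Sat/Mon
Both conditions hold in: 2320, 2348 — 2.

2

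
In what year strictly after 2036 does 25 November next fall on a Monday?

From one year to the next, a fixed date's weekday advances by 1, or by 2 when a Feb 29 lies between the two dates.
2036: November 25 is Tuesday.
2037: Wednesday (+1)
2038: Thursday (+1)
2039: Friday (+1)
2040: Sunday (+2)
2041: Monday (+1)
25 November falls on a Monday in 2041.

2041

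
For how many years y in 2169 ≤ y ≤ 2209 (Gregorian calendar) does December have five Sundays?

December has 31 days; it has five Sundays when Sunday falls among the first (month-length − 28) days — i.e. when December 1 is one of Sunday/Saturday/Friday.
December 1 by year: 2169:Fri✓ 2170:Sat✓ 2171:Sun✓ 2172:Tue 2173:Wed 2174:Thu 2175:Fri✓ 2176:Sun✓ 2177:Mon 2178:Tue 2179:Wed 2180:Fri✓ 2181:Sat✓ 2182:Sun✓ 2183:Mon …(11 more)… 2195:Tue 2196:Thu 2197:Fri✓ 2198:Sat✓ 2199:Sun✓ 2200:Mon 2201:Tue 2202:Wed 2203:Thu 2204:Sat✓ 2205:Sun✓ 2206:Mon 2207:Tue 2208:Thu 2209:Fri✓
Years with five Sundays: 2169, 2170, 2171, 2175, 2176, 2180, 2181, 2182, 2186, 2187, 2192, 2193, 2197, 2198, 2199, 2204, 2205, 2209 → 18.

18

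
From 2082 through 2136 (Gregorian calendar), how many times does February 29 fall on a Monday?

1

Leap years in 2082–2136: 13 of them.
Feb 29 weekday advances by 5 (mod 7) from one leap year to the next four years later (or differs when a century non-leap intervenes).
Leap-day weekdays: 2084:Tue 2088:Sun 2092:Fri 2096:Wed 2104:Fri 2108:Wed 2112:Mon✓ 2116:Sat 2120:Thu 2124:Tue 2128:Sun 2132:Fri 2136:Wed
Monday: 2112 → 1.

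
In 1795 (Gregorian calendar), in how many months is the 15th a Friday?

Check the 15th of each month of 1795: Jan 15: Thu, Feb 15: Sun, Mar 15: Sun, Apr 15: Wed, May 15: Fri, Jun 15: Mon, Jul 15: Wed, Aug 15: Sat, Sep 15: Tue, Oct 15: Thu, Nov 15: Sun, Dec 15: Tue.
Friday occurs in May — 1 month.

1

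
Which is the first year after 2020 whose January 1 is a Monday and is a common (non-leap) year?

Jan 1 advances by 2 weekdays after a leap year and by 1 after a common year.
2020: Jan 1 is Wednesday (leap).
2021: Friday
2022: Saturday
2023: Sunday
2024: Monday (leap)
2025: Wednesday
2026: Thursday
2027: Friday
2028: Saturday (leap)
2029: Monday
2029 begins on a Monday and is a common year.

2029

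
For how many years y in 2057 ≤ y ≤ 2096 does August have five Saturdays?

August has 31 days; it has five Saturdays when Saturday falls among the first (month-length − 28) days — i.e. when August 1 is one of Saturday/Friday/Thursday.
August 1 by year: 2057:Wed 2058:Thu✓ 2059:Fri✓ 2060:Sun 2061:Mon 2062:Tue 2063:Wed 2064:Fri✓ 2065:Sat✓ 2066:Sun 2067:Mon 2068:Wed 2069:Thu✓ 2070:Fri✓ 2071:Sat✓ …(10 more)… 2082:Sat✓ 2083:Sun 2084:Tue 2085:Wed 2086:Thu✓ 2087:Fri✓ 2088:Sun 2089:Mon 2090:Tue 2091:Wed 2092:Fri✓ 2093:Sat✓ 2094:Sun 2095:Mon 2096:Wed
Years with five Saturdays: 2058, 2059, 2064, 2065, 2069, 2070, 2071, 2075, 2076, 2080, 2081, 2082, 2086, 2087, 2092, 2093 → 16.

16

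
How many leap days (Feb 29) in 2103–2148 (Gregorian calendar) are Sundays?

1

Leap years in 2103–2148: 12 of them.
Feb 29 weekday advances by 5 (mod 7) from one leap year to the next four years later (or differs when a century non-leap intervenes).
Leap-day weekdays: 2104:Fri 2108:Wed 2112:Mon 2116:Sat 2120:Thu 2124:Tue 2128:Sun✓ 2132:Fri 2136:Wed 2140:Mon 2144:Sat 2148:Thu
Sunday: 2128 → 1.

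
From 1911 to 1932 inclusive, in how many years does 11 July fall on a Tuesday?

3

Track 11 July's weekday year by year (advancing +1, or +2 across a Feb 29):
  1911: Tue ✓  1912: Thu (+2)  1913: Fri (+1)  1914: Sat (+1)  1915: Sun (+1)
  1916: Tue (+2) ✓  1917: Wed (+1)  1918: Thu (+1)  1919: Fri (+1)  1920: Sun (+2)
  1921: Mon (+1)  1922: Tue (+1) ✓  1923: Wed (+1)  1924: Fri (+2)  1925: Sat (+1)
  1926: Sun (+1)  1927: Mon (+1)  1928: Wed (+2)  1929: Thu (+1)  1930: Fri (+1)
  1931: Sat (+1)  1932: Mon (+2)
Tuesday years: 1911, 1916, 1922 — 3 in total.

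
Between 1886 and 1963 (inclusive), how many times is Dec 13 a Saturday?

10

Track Dec 13's weekday year by year (advancing +1, or +2 across a Feb 29):
  1886: Mon  1887: Tue (+1)  1888: Thu (+2)  1889: Fri (+1)  1890: Sat (+1) ✓
  1891: Sun (+1)  1892: Tue (+2)  1893: Wed (+1)  1894: Thu (+1)  1895: Fri (+1)
  1896: Sun (+2)  1897: Mon (+1)  1898: Tue (+1)  1899: Wed (+1)  … (50 more years) …
  1950: Wed (+1)  1951: Thu (+1)  1952: Sat (+2) ✓  1953: Sun (+1)  1954: Mon (+1)
  1955: Tue (+1)  1956: Thu (+2)  1957: Fri (+1)  1958: Sat (+1) ✓  1959: Sun (+1)
  1960: Tue (+2)  1961: Wed (+1)  1962: Thu (+1)  1963: Fri (+1)
Saturday years: 1890, 1902, 1913, 1919, 1924, 1930, 1941, 1947, 1952, 1958 — 10 in total.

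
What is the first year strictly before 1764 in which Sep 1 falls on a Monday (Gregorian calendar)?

From one year to the next, a fixed date's weekday advances by 1, or by 2 when a Feb 29 lies between the two dates.
1764: September 1 is Saturday.
1763: Thursday (−2)
1762: Wednesday (−1)
1761: Tuesday (−1)
1760: Monday (−1)
Sep 1 falls on a Monday in 1760.

1760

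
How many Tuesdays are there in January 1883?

January 1883 has 31 days and begins on Monday.
The first Tuesday is January 2.
Tuesdays fall on 2, 9, 16, 23, 30 — that's 5.

5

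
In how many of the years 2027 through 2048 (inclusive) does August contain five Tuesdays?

August has 31 days; it has five Tuesdays when Tuesday falls among the first (month-length − 28) days — i.e. when August 1 is one of Tuesday/Monday/Sunday.
August 1 by year: 2027:Sun✓ 2028:Tue✓ 2029:Wed 2030:Thu 2031:Fri 2032:Sun✓ 2033:Mon✓ 2034:Tue✓ 2035:Wed 2036:Fri 2037:Sat 2038:Sun✓ 2039:Mon✓ 2040:Wed 2041:Thu 2042:Fri 2043:Sat 2044:Mon✓ 2045:Tue✓ 2046:Wed 2047:Thu 2048:Sat
Years with five Tuesdays: 2027, 2028, 2032, 2033, 2034, 2038, 2039, 2044, 2045 → 9.

9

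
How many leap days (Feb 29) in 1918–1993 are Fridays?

Leap years in 1918–1993: 19 of them.
Feb 29 weekday advances by 5 (mod 7) from one leap year to the next four years later (or differs when a century non-leap intervenes).
Leap-day weekdays: 1920:Sun 1924:Fri✓ 1928:Wed 1932:Mon 1936:Sat 1940:Thu 1944:Tue 1948:Sun 1952:Fri✓ 1956:Wed 1960:Mon 1964:Sat 1968:Thu 1972:Tue 1976:Sun 1980:Fri✓ 1984:Wed 1988:Mon 1992:Sat
Friday: 1924, 1952, 1980 → 3.

3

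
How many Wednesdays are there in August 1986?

4

August 1986 has 31 days and begins on Friday.
The first Wednesday is August 6.
Wednesdays fall on 6, 13, 20, 27 — that's 4.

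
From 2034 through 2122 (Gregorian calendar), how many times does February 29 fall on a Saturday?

Leap years in 2034–2122: 21 of them.
Feb 29 weekday advances by 5 (mod 7) from one leap year to the next four years later (or differs when a century non-leap intervenes).
Leap-day weekdays: 2036:Fri 2040:Wed 2044:Mon 2048:Sat✓ 2052:Thu 2056:Tue 2060:Sun 2064:Fri 2068:Wed 2072:Mon 2076:Sat✓ 2080:Thu 2084:Tue 2088:Sun 2092:Fri 2096:Wed 2104:Fri 2108:Wed 2112:Mon 2116:Sat✓ 2120:Thu
Saturday: 2048, 2076, 2116 → 3.

3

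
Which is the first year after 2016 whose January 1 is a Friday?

2021

Jan 1 advances by 2 weekdays after a leap year and by 1 after a common year.
2016: Jan 1 is Friday (leap).
2017: Sunday
2018: Monday
2019: Tuesday
2020: Wednesday (leap)
2021: Friday
2021 begins on a Friday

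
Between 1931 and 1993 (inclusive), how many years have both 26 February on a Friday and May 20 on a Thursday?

Check each year's weekday for 26 February and May 20:
  1931: Thu/Wed  1932: Fri/Fri  1933: Sun/Sat  1934: Mon/Sun  1935: Tue/Mon  1936: Wed/Wed  1937: Fri/Thu ✓  1938: Sat/Fri  1939: Sun/Sat  1940: Mon/Mon  1941: Wed/Tue  1942: Thu/Wed  1943: Fri/Thu ✓  1944: Sat/Sat  …(35 more)…  1980: Tue/Tue  1981: Thu/Wed  1982: Fri/Thu ✓  1983: Sat/Fri  1984: Sun/Sun  1985: Tue/Mon  1986: Wed/Tue  1987: Thu/Wed  1988: Fri/Fri  1989: Sun/Sat  1990: Mon/Sun  1991: Tue/Mon  1992: Wed/Wed  1993: Fri/Thu ✓
Both conditions hold in: 1937, 1943, 1954, 1965, 1971, 1982, 1993 — 7.

7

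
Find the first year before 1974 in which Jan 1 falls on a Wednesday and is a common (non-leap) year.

1969

Jan 1 advances by 2 weekdays after a leap year and by 1 after a common year.
1974: Jan 1 is Tuesday.
1973: Monday
1972: Saturday (leap)
1971: Friday
1970: Thursday
1969: Wednesday
1969 begins on a Wednesday and is a common year.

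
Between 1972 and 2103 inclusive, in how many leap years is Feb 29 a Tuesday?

5

Leap years in 1972–2103: 32 of them.
Feb 29 weekday advances by 5 (mod 7) from one leap year to the next four years later (or differs when a century non-leap intervenes).
Leap-day weekdays: 1972:Tue✓ 1976:Sun 1980:Fri 1984:Wed 1988:Mon 1992:Sat 1996:Thu 2000:Tue✓ 2004:Sun 2008:Fri 2012:Wed 2016:Mon 2020:Sat …(6 more)… 2048:Sat 2052:Thu 2056:Tue✓ 2060:Sun 2064:Fri 2068:Wed 2072:Mon 2076:Sat 2080:Thu 2084:Tue✓ 2088:Sun 2092:Fri 2096:Wed
Tuesday: 1972, 2000, 2028, 2056, 2084 → 5.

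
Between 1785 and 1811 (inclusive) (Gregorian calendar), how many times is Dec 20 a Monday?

2

Track Dec 20's weekday year by year (advancing +1, or +2 across a Feb 29):
  1785: Tue  1786: Wed (+1)  1787: Thu (+1)  1788: Sat (+2)  1789: Sun (+1)
  1790: Mon (+1) ✓  1791: Tue (+1)  1792: Thu (+2)  1793: Fri (+1)  1794: Sat (+1)
  1795: Sun (+1)  1796: Tue (+2)  1797: Wed (+1)  1798: Thu (+1)  1799: Fri (+1)
  1800: Sat (+1)  1801: Sun (+1)  1802: Mon (+1) ✓  1803: Tue (+1)  1804: Thu (+2)
  1805: Fri (+1)  1806: Sat (+1)  1807: Sun (+1)  1808: Tue (+2)  1809: Wed (+1)
  1810: Thu (+1)  1811: Fri (+1)
Monday years: 1790, 1802 — 2 in total.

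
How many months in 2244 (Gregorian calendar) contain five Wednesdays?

A month of length L has five Wednesdays iff its first Wednesday is on day ≤ L−28 (so day 1–3 in a 31-day month, 1–2 in a 30-day month, day 1 in a leap February).
Checking each month of 2244: Jan starts Mon (31d) ✓; Feb starts Thu (29d); Mar starts Fri (31d); Apr starts Mon (30d); May starts Wed (31d) ✓; Jun starts Sat (30d); Jul starts Mon (31d) ✓; Aug starts Thu (31d); Sep starts Sun (30d); Oct starts Tue (31d) ✓; Nov starts Fri (30d); Dec starts Sun (31d).
Five-Wednesday months: January, May, July, October → 4.

4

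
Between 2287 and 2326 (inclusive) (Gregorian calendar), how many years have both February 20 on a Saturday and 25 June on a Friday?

Check each year's weekday for February 20 and 25 June:
  2287: Sun/Sat  2288: Mon/Mon  2289: Wed/Tue  2290: Thu/Wed  2291: Fri/Thu  2292: Sat/Sat  2293: Mon/Sun  2294: Tue/Mon  2295: Wed/Tue  2296: Thu/Thu  2297: Sat/Fri ✓  2298: Sun/Sat  2299: Mon/Sun  2300: Tue/Mon  …(12 more)…  2313: Thu/Wed  2314: Fri/Thu  2315: Sat/Fri ✓  2316: Sun/Sun  2317: Tue/Mon  2318: Wed/Tue  2319: Thu/Wed  2320: Fri/Fri  2321: Sun/Sat  2322: Mon/Sun  2323: Tue/Mon  2324: Wed/Wed  2325: Fri/Thu  2326: Sat/Fri ✓
Both conditions hold in: 2297, 2309, 2315, 2326 — 4.

4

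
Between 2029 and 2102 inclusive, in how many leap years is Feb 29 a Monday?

Leap years in 2029–2102: 17 of them.
Feb 29 weekday advances by 5 (mod 7) from one leap year to the next four years later (or differs when a century non-leap intervenes).
Leap-day weekdays: 2032:Sun 2036:Fri 2040:Wed 2044:Mon✓ 2048:Sat 2052:Thu 2056:Tue 2060:Sun 2064:Fri 2068:Wed 2072:Mon✓ 2076:Sat 2080:Thu 2084:Tue 2088:Sun 2092:Fri 2096:Wed
Monday: 2044, 2072 → 2.

2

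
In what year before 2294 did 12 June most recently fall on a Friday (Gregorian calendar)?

From one year to the next, a fixed date's weekday advances by 1, or by 2 when a Feb 29 lies between the two dates.
2294: June 12 is Tuesday.
2293: Monday (−1)
2292: Sunday (−1)
2291: Friday (−2)
12 June falls on a Friday in 2291.

2291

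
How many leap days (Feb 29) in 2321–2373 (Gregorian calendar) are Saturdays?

2

Leap years in 2321–2373: 13 of them.
Feb 29 weekday advances by 5 (mod 7) from one leap year to the next four years later (or differs when a century non-leap intervenes).
Leap-day weekdays: 2324:Fri 2328:Wed 2332:Mon 2336:Sat✓ 2340:Thu 2344:Tue 2348:Sun 2352:Fri 2356:Wed 2360:Mon 2364:Sat✓ 2368:Thu 2372:Tue
Saturday: 2336, 2364 → 2.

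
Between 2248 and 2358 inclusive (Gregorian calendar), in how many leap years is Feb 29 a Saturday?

Leap years in 2248–2358: 27 of them.
Feb 29 weekday advances by 5 (mod 7) from one leap year to the next four years later (or differs when a century non-leap intervenes).
Leap-day weekdays: 2248:Tue 2252:Sun 2256:Fri 2260:Wed 2264:Mon 2268:Sat✓ 2272:Thu 2276:Tue 2280:Sun 2284:Fri 2288:Wed 2292:Mon 2296:Sat✓ 2304:Mon 2308:Sat✓ 2312:Thu 2316:Tue 2320:Sun 2324:Fri 2328:Wed 2332:Mon 2336:Sat✓ 2340:Thu 2344:Tue 2348:Sun 2352:Fri 2356:Wed
Saturday: 2268, 2296, 2308, 2336 → 4.

4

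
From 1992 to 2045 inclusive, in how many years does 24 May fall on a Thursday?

7

Track 24 May's weekday year by year (advancing +1, or +2 across a Feb 29):
  1992: Sun  1993: Mon (+1)  1994: Tue (+1)  1995: Wed (+1)  1996: Fri (+2)
  1997: Sat (+1)  1998: Sun (+1)  1999: Mon (+1)  2000: Wed (+2)  2001: Thu (+1) ✓
  2002: Fri (+1)  2003: Sat (+1)  2004: Mon (+2)  2005: Tue (+1)  … (26 more years) …
  2032: Mon (+2)  2033: Tue (+1)  2034: Wed (+1)  2035: Thu (+1) ✓  2036: Sat (+2)
  2037: Sun (+1)  2038: Mon (+1)  2039: Tue (+1)  2040: Thu (+2) ✓  2041: Fri (+1)
  2042: Sat (+1)  2043: Sun (+1)  2044: Tue (+2)  2045: Wed (+1)
Thursday years: 2001, 2007, 2012, 2018, 2029, 2035, 2040 — 7 in total.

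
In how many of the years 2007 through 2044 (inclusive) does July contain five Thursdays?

17

July has 31 days; it has five Thursdays when Thursday falls among the first (month-length − 28) days — i.e. when July 1 is one of Thursday/Wednesday/Tuesday.
July 1 by year: 2007:Sun 2008:Tue✓ 2009:Wed✓ 2010:Thu✓ 2011:Fri 2012:Sun 2013:Mon 2014:Tue✓ 2015:Wed✓ 2016:Fri 2017:Sat 2018:Sun 2019:Mon 2020:Wed✓ 2021:Thu✓ …(8 more)… 2030:Mon 2031:Tue✓ 2032:Thu✓ 2033:Fri 2034:Sat 2035:Sun 2036:Tue✓ 2037:Wed✓ 2038:Thu✓ 2039:Fri 2040:Sun 2041:Mon 2042:Tue✓ 2043:Wed✓ 2044:Fri
Years with five Thursdays: 2008, 2009, 2010, 2014, 2015, 2020, 2021, 2025, 2026, 2027, 2031, 2032, 2036, 2037, 2038, 2042, 2043 → 17.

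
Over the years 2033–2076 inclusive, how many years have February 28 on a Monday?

Track February 28's weekday year by year (advancing +1, or +2 across a Feb 29):
  2033: Mon ✓  2034: Tue (+1)  2035: Wed (+1)  2036: Thu (+1)  2037: Sat (+2)
  2038: Sun (+1)  2039: Mon (+1) ✓  2040: Tue (+1)  2041: Thu (+2)  2042: Fri (+1)
  2043: Sat (+1)  2044: Sun (+1)  2045: Tue (+2)  2046: Wed (+1)  … (16 more years) …
  2063: Wed (+1)  2064: Thu (+1)  2065: Sat (+2)  2066: Sun (+1)  2067: Mon (+1) ✓
  2068: Tue (+1)  2069: Thu (+2)  2070: Fri (+1)  2071: Sat (+1)  2072: Sun (+1)
  2073: Tue (+2)  2074: Wed (+1)  2075: Thu (+1)  2076: Fri (+1)
Monday years: 2033, 2039, 2050, 2056, 2061, 2067 — 6 in total.

6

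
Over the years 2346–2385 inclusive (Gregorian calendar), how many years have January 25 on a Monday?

5

Track January 25's weekday year by year (advancing +1, or +2 across a Feb 29):
  2346: Fri  2347: Sat (+1)  2348: Sun (+1)  2349: Tue (+2)  2350: Wed (+1)
  2351: Thu (+1)  2352: Fri (+1)  2353: Sun (+2)  2354: Mon (+1) ✓  2355: Tue (+1)
  2356: Wed (+1)  2357: Fri (+2)  2358: Sat (+1)  2359: Sun (+1)  … (12 more years) …
  2372: Tue (+1)  2373: Thu (+2)  2374: Fri (+1)  2375: Sat (+1)  2376: Sun (+1)
  2377: Tue (+2)  2378: Wed (+1)  2379: Thu (+1)  2380: Fri (+1)  2381: Sun (+2)
  2382: Mon (+1) ✓  2383: Tue (+1)  2384: Wed (+1)  2385: Fri (+2)
Monday years: 2354, 2360, 2365, 2371, 2382 — 5 in total.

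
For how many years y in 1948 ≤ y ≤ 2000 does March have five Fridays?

March has 31 days; it has five Fridays when Friday falls among the first (month-length − 28) days — i.e. when March 1 is one of Friday/Thursday/Wednesday.
March 1 by year: 1948:Mon 1949:Tue 1950:Wed✓ 1951:Thu✓ 1952:Sat 1953:Sun 1954:Mon 1955:Tue 1956:Thu✓ 1957:Fri✓ 1958:Sat 1959:Sun 1960:Tue 1961:Wed✓ 1962:Thu✓ …(23 more)… 1986:Sat 1987:Sun 1988:Tue 1989:Wed✓ 1990:Thu✓ 1991:Fri✓ 1992:Sun 1993:Mon 1994:Tue 1995:Wed✓ 1996:Fri✓ 1997:Sat 1998:Sun 1999:Mon 2000:Wed✓
Years with five Fridays: 1950, 1951, 1956, 1957, 1961, 1962, 1963, 1967, 1968, 1972, 1973, 1974, 1978, 1979, 1984, 1985, 1989, 1990, 1991, 1995, 1996, 2000 → 22.

22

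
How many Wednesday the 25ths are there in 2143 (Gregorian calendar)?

Check the 25th of each month of 2143: Jan 25: Fri, Feb 25: Mon, Mar 25: Mon, Apr 25: Thu, May 25: Sat, Jun 25: Tue, Jul 25: Thu, Aug 25: Sun, Sep 25: Wed, Oct 25: Fri, Nov 25: Mon, Dec 25: Wed.
Wednesday occurs in September, December — 2 months.

2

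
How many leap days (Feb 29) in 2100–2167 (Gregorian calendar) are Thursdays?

2

Leap years in 2100–2167: 16 of them.
Feb 29 weekday advances by 5 (mod 7) from one leap year to the next four years later (or differs when a century non-leap intervenes).
Leap-day weekdays: 2104:Fri 2108:Wed 2112:Mon 2116:Sat 2120:Thu✓ 2124:Tue 2128:Sun 2132:Fri 2136:Wed 2140:Mon 2144:Sat 2148:Thu✓ 2152:Tue 2156:Sun 2160:Fri 2164:Wed
Thursday: 2120, 2148 → 2.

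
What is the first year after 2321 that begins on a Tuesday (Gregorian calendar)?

2324

Jan 1 advances by 2 weekdays after a leap year and by 1 after a common year.
2321: Jan 1 is Saturday.
2322: Sunday
2323: Monday
2324: Tuesday (leap)
2324 begins on a Tuesday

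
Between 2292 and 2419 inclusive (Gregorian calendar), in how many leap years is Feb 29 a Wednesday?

Leap years in 2292–2419: 31 of them.
Feb 29 weekday advances by 5 (mod 7) from one leap year to the next four years later (or differs when a century non-leap intervenes).
Leap-day weekdays: 2292:Mon 2296:Sat 2304:Mon 2308:Sat 2312:Thu 2316:Tue 2320:Sun 2324:Fri 2328:Wed✓ 2332:Mon 2336:Sat 2340:Thu 2344:Tue …(5 more)… 2368:Thu 2372:Tue 2376:Sun 2380:Fri 2384:Wed✓ 2388:Mon 2392:Sat 2396:Thu 2400:Tue 2404:Sun 2408:Fri 2412:Wed✓ 2416:Mon
Wednesday: 2328, 2356, 2384, 2412 → 4.

4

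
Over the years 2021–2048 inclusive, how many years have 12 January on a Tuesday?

4

Track 12 January's weekday year by year (advancing +1, or +2 across a Feb 29):
  2021: Tue ✓  2022: Wed (+1)  2023: Thu (+1)  2024: Fri (+1)  2025: Sun (+2)
  2026: Mon (+1)  2027: Tue (+1) ✓  2028: Wed (+1)  2029: Fri (+2)  2030: Sat (+1)
  2031: Sun (+1)  2032: Mon (+1)  2033: Wed (+2)  2034: Thu (+1)  2035: Fri (+1)
  2036: Sat (+1)  2037: Mon (+2)  2038: Tue (+1) ✓  2039: Wed (+1)  2040: Thu (+1)
  2041: Sat (+2)  2042: Sun (+1)  2043: Mon (+1)  2044: Tue (+1) ✓  2045: Thu (+2)
  2046: Fri (+1)  2047: Sat (+1)  2048: Sun (+1)
Tuesday years: 2021, 2027, 2038, 2044 — 4 in total.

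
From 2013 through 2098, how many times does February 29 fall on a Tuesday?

3

Leap years in 2013–2098: 21 of them.
Feb 29 weekday advances by 5 (mod 7) from one leap year to the next four years later (or differs when a century non-leap intervenes).
Leap-day weekdays: 2016:Mon 2020:Sat 2024:Thu 2028:Tue✓ 2032:Sun 2036:Fri 2040:Wed 2044:Mon 2048:Sat 2052:Thu 2056:Tue✓ 2060:Sun 2064:Fri 2068:Wed 2072:Mon 2076:Sat 2080:Thu 2084:Tue✓ 2088:Sun 2092:Fri 2096:Wed
Tuesday: 2028, 2056, 2084 → 3.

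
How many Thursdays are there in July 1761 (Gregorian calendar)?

5

July 1761 has 31 days and begins on Wednesday.
The first Thursday is July 2.
Thursdays fall on 2, 9, 16, 23, 30 — that's 5.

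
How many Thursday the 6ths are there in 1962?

2

Check the 6th of each month of 1962: Jan 6: Sat, Feb 6: Tue, Mar 6: Tue, Apr 6: Fri, May 6: Sun, Jun 6: Wed, Jul 6: Fri, Aug 6: Mon, Sep 6: Thu, Oct 6: Sat, Nov 6: Tue, Dec 6: Thu.
Thursday occurs in September, December — 2 months.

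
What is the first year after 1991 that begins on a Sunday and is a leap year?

2012

Jan 1 advances by 2 weekdays after a leap year and by 1 after a common year.
1991: Jan 1 is Tuesday.
1992: Wednesday (leap)
1993: Friday
1994: Saturday
1995: Sunday
1996: Monday (leap)
1997: Wednesday
1998: Thursday
1999: Friday
2000: Saturday (leap)
2001: Monday
2002: Tuesday
2003: Wednesday
2004: Thursday (leap)
2005: Saturday
2006: Sunday
2007: Monday
2008: Tuesday (leap)
2009: Thursday
2010: Friday
2011: Saturday
2012: Sunday (leap)
2012 begins on a Sunday and is a leap year.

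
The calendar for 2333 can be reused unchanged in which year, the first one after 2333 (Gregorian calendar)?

Two years share a calendar iff Jan 1 falls on the same weekday and both are leap or both are common. 2333: Jan 1 is Sunday, common year.
2334: Jan 1 Monday, common
2335: Jan 1 Tuesday, common
2336: Jan 1 Wednesday, leap
2337: Jan 1 Friday, common
2338: Jan 1 Saturday, common
2339: Jan 1 Sunday, common
2339 matches on both conditions.

2339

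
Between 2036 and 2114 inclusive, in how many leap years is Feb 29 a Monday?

Leap years in 2036–2114: 19 of them.
Feb 29 weekday advances by 5 (mod 7) from one leap year to the next four years later (or differs when a century non-leap intervenes).
Leap-day weekdays: 2036:Fri 2040:Wed 2044:Mon✓ 2048:Sat 2052:Thu 2056:Tue 2060:Sun 2064:Fri 2068:Wed 2072:Mon✓ 2076:Sat 2080:Thu 2084:Tue 2088:Sun 2092:Fri 2096:Wed 2104:Fri 2108:Wed 2112:Mon✓
Monday: 2044, 2072, 2112 → 3.

3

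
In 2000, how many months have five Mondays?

4

A month of length L has five Mondays iff its first Monday is on day ≤ L−28 (so day 1–3 in a 31-day month, 1–2 in a 30-day month, day 1 in a leap February).
Checking each month of 2000: Jan starts Sat (31d) ✓; Feb starts Tue (29d); Mar starts Wed (31d); Apr starts Sat (30d); May starts Mon (31d) ✓; Jun starts Thu (30d); Jul starts Sat (31d) ✓; Aug starts Tue (31d); Sep starts Fri (30d); Oct starts Sun (31d) ✓; Nov starts Wed (30d); Dec starts Fri (31d).
Five-Monday months: January, May, July, October → 4.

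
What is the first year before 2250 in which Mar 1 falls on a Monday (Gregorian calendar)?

From one year to the next, a fixed date's weekday advances by 1, or by 2 when a Feb 29 lies between the two dates.
2250: March 1 is Friday.
2249: Thursday (−1)
2248: Wednesday (−1)
2247: Monday (−2)
Mar 1 falls on a Monday in 2247.

2247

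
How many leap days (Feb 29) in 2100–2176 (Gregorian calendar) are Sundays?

2

Leap years in 2100–2176: 19 of them.
Feb 29 weekday advances by 5 (mod 7) from one leap year to the next four years later (or differs when a century non-leap intervenes).
Leap-day weekdays: 2104:Fri 2108:Wed 2112:Mon 2116:Sat 2120:Thu 2124:Tue 2128:Sun✓ 2132:Fri 2136:Wed 2140:Mon 2144:Sat 2148:Thu 2152:Tue 2156:Sun✓ 2160:Fri 2164:Wed 2168:Mon 2172:Sat 2176:Thu
Sunday: 2128, 2156 → 2.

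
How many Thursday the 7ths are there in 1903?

1

Check the 7th of each month of 1903: Jan 7: Wed, Feb 7: Sat, Mar 7: Sat, Apr 7: Tue, May 7: Thu, Jun 7: Sun, Jul 7: Tue, Aug 7: Fri, Sep 7: Mon, Oct 7: Wed, Nov 7: Sat, Dec 7: Mon.
Thursday occurs in May — 1 month.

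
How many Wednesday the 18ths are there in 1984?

Check the 18th of each month of 1984: Jan 18: Wed, Feb 18: Sat, Mar 18: Sun, Apr 18: Wed, May 18: Fri, Jun 18: Mon, Jul 18: Wed, Aug 18: Sat, Sep 18: Tue, Oct 18: Thu, Nov 18: Sun, Dec 18: Tue.
Wednesday occurs in January, April, July — 3 months.

3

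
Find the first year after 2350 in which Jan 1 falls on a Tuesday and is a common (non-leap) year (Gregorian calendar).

Jan 1 advances by 2 weekdays after a leap year and by 1 after a common year.
2350: Jan 1 is Sunday.
2351: Monday
2352: Tuesday (leap)
2353: Thursday
2354: Friday
2355: Saturday
2356: Sunday (leap)
2357: Tuesday
2357 begins on a Tuesday and is a common year.

2357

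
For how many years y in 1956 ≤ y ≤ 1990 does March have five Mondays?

14

March has 31 days; it has five Mondays when Monday falls among the first (month-length − 28) days — i.e. when March 1 is one of Monday/Sunday/Saturday.
March 1 by year: 1956:Thu 1957:Fri 1958:Sat✓ 1959:Sun✓ 1960:Tue 1961:Wed 1962:Thu 1963:Fri 1964:Sun✓ 1965:Mon✓ 1966:Tue 1967:Wed 1968:Fri 1969:Sat✓ 1970:Sun✓ …(5 more)… 1976:Mon✓ 1977:Tue 1978:Wed 1979:Thu 1980:Sat✓ 1981:Sun✓ 1982:Mon✓ 1983:Tue 1984:Thu 1985:Fri 1986:Sat✓ 1987:Sun✓ 1988:Tue 1989:Wed 1990:Thu
Years with five Mondays: 1958, 1959, 1964, 1965, 1969, 1970, 1971, 1975, 1976, 1980, 1981, 1982, 1986, 1987 → 14.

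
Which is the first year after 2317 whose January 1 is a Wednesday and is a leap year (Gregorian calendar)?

Jan 1 advances by 2 weekdays after a leap year and by 1 after a common year.
2317: Jan 1 is Monday.
2318: Tuesday
2319: Wednesday
2320: Thursday (leap)
2321: Saturday
2322: Sunday
2323: Monday
2324: Tuesday (leap)
2325: Thursday
2326: Friday
2327: Saturday
2328: Sunday (leap)
2329: Tuesday
2330: Wednesday
2331: Thursday
2332: Friday (leap)
2333: Sunday
2334: Monday
2335: Tuesday
2336: Wednesday (leap)
2336 begins on a Wednesday and is a leap year.

2336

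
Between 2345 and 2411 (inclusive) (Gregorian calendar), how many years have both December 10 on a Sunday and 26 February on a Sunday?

7

Check each year's weekday for December 10 and 26 February:
  2345: Mon/Mon  2346: Tue/Tue  2347: Wed/Wed  2348: Fri/Thu  2349: Sat/Sat  2350: Sun/Sun ✓  2351: Mon/Mon  2352: Wed/Tue  2353: Thu/Thu  2354: Fri/Fri  2355: Sat/Sat  2356: Mon/Sun  2357: Tue/Tue  2358: Wed/Wed  …(39 more)…  2398: Thu/Thu  2399: Fri/Fri  2400: Sun/Sat  2401: Mon/Mon  2402: Tue/Tue  2403: Wed/Wed  2404: Fri/Thu  2405: Sat/Sat  2406: Sun/Sun ✓  2407: Mon/Mon  2408: Wed/Tue  2409: Thu/Thu  2410: Fri/Fri  2411: Sat/Sat
Both conditions hold in: 2350, 2361, 2367, 2378, 2389, 2395, 2406 — 7.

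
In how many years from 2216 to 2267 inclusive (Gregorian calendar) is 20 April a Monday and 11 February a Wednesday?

Check each year's weekday for 20 April and 11 February:
  2216: Sat/Sun  2217: Sun/Tue  2218: Mon/Wed ✓  2219: Tue/Thu  2220: Thu/Fri  2221: Fri/Sun  2222: Sat/Mon  2223: Sun/Tue  2224: Tue/Wed  2225: Wed/Fri  2226: Thu/Sat  2227: Fri/Sun  2228: Sun/Mon  2229: Mon/Wed ✓  …(24 more)…  2254: Thu/Sat  2255: Fri/Sun  2256: Sun/Mon  2257: Mon/Wed ✓  2258: Tue/Thu  2259: Wed/Fri  2260: Fri/Sat  2261: Sat/Mon  2262: Sun/Tue  2263: Mon/Wed ✓  2264: Wed/Thu  2265: Thu/Sat  2266: Fri/Sun  2267: Sat/Mon
Both conditions hold in: 2218, 2229, 2235, 2246, 2257, 2263 — 6.

6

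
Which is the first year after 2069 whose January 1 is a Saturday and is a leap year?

2084

Jan 1 advances by 2 weekdays after a leap year and by 1 after a common year.
2069: Jan 1 is Tuesday.
2070: Wednesday
2071: Thursday
2072: Friday (leap)
2073: Sunday
2074: Monday
2075: Tuesday
2076: Wednesday (leap)
2077: Friday
2078: Saturday
2079: Sunday
2080: Monday (leap)
2081: Wednesday
2082: Thursday
2083: Friday
2084: Saturday (leap)
2084 begins on a Saturday and is a leap year.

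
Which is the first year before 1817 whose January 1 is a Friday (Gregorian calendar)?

Jan 1 advances by 2 weekdays after a leap year and by 1 after a common year.
1817: Jan 1 is Wednesday.
1816: Monday (leap)
1815: Sunday
1814: Saturday
1813: Friday
1813 begins on a Friday

1813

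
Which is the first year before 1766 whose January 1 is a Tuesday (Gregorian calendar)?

Jan 1 advances by 2 weekdays after a leap year and by 1 after a common year.
1766: Jan 1 is Wednesday.
1765: Tuesday
1765 begins on a Tuesday

1765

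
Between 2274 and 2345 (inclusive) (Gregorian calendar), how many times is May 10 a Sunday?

Track May 10's weekday year by year (advancing +1, or +2 across a Feb 29):
  2274: Sun ✓  2275: Mon (+1)  2276: Wed (+2)  2277: Thu (+1)  2278: Fri (+1)
  2279: Sat (+1)  2280: Mon (+2)  2281: Tue (+1)  2282: Wed (+1)  2283: Thu (+1)
  2284: Sat (+2)  2285: Sun (+1) ✓  2286: Mon (+1)  2287: Tue (+1)  … (44 more years) …
  2332: Tue (+2)  2333: Wed (+1)  2334: Thu (+1)  2335: Fri (+1)  2336: Sun (+2) ✓
  2337: Mon (+1)  2338: Tue (+1)  2339: Wed (+1)  2340: Fri (+2)  2341: Sat (+1)
  2342: Sun (+1) ✓  2343: Mon (+1)  2344: Wed (+2)  2345: Thu (+1)
Sunday years: 2274, 2285, 2291, 2296, 2303, 2308, 2314, 2325, 2331, 2336, 2342 — 11 in total.

11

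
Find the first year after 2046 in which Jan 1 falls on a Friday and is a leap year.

2072

Jan 1 advances by 2 weekdays after a leap year and by 1 after a common year.
2046: Jan 1 is Monday.
2047: Tuesday
2048: Wednesday (leap)
2049: Friday
2050: Saturday
2051: Sunday
2052: Monday (leap)
2053: Wednesday
2054: Thursday
2055: Friday
2056: Saturday (leap)
2057: Monday
2058: Tuesday
2059: Wednesday
2060: Thursday (leap)
2061: Saturday
2062: Sunday
2063: Monday
2064: Tuesday (leap)
2065: Thursday
2066: Friday
2067: Saturday
2068: Sunday (leap)
2069: Tuesday
2070: Wednesday
2071: Thursday
2072: Friday (leap)
2072 begins on a Friday and is a leap year.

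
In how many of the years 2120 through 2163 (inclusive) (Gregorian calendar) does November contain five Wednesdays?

12

November has 30 days; it has five Wednesdays when Wednesday falls among the first (month-length − 28) days — i.e. when November 1 is one of Wednesday/Tuesday.
November 1 by year: 2120:Fri 2121:Sat 2122:Sun 2123:Mon 2124:Wed✓ 2125:Thu 2126:Fri 2127:Sat 2128:Mon 2129:Tue✓ 2130:Wed✓ 2131:Thu 2132:Sat 2133:Sun 2134:Mon …(14 more)… 2149:Sat 2150:Sun 2151:Mon 2152:Wed✓ 2153:Thu 2154:Fri 2155:Sat 2156:Mon 2157:Tue✓ 2158:Wed✓ 2159:Thu 2160:Sat 2161:Sun 2162:Mon 2163:Tue✓
Years with five Wednesdays: 2124, 2129, 2130, 2135, 2140, 2141, 2146, 2147, 2152, 2157, 2158, 2163 → 12.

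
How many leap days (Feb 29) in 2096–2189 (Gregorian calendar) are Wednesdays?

4

Leap years in 2096–2189: 23 of them.
Feb 29 weekday advances by 5 (mod 7) from one leap year to the next four years later (or differs when a century non-leap intervenes).
Leap-day weekdays: 2096:Wed✓ 2104:Fri 2108:Wed✓ 2112:Mon 2116:Sat 2120:Thu 2124:Tue 2128:Sun 2132:Fri 2136:Wed✓ 2140:Mon 2144:Sat 2148:Thu 2152:Tue 2156:Sun 2160:Fri 2164:Wed✓ 2168:Mon 2172:Sat 2176:Thu 2180:Tue 2184:Sun 2188:Fri
Wednesday: 2096, 2108, 2136, 2164 → 4.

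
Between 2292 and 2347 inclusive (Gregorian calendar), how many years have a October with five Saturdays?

October has 31 days; it has five Saturdays when Saturday falls among the first (month-length − 28) days — i.e. when October 1 is one of Saturday/Friday/Thursday.
October 1 by year: 2292:Sat✓ 2293:Sun 2294:Mon 2295:Tue 2296:Thu✓ 2297:Fri✓ 2298:Sat✓ 2299:Sun 2300:Mon 2301:Tue 2302:Wed 2303:Thu✓ 2304:Sat✓ 2305:Sun 2306:Mon …(26 more)… 2333:Sun 2334:Mon 2335:Tue 2336:Thu✓ 2337:Fri✓ 2338:Sat✓ 2339:Sun 2340:Tue 2341:Wed 2342:Thu✓ 2343:Fri✓ 2344:Sun 2345:Mon 2346:Tue 2347:Wed
Years with five Saturdays: 2292, 2296, 2297, 2298, 2303, 2304, 2308, 2309, 2310, 2314, 2315, 2320, 2321, 2325, 2326, 2327, 2331, 2332, 2336, 2337, 2338, 2342, 2343 → 23.

23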